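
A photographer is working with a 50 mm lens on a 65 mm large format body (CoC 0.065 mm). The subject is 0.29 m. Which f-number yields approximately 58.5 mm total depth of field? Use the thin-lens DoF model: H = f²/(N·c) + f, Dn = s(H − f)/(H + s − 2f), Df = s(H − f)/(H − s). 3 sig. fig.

Write h = H − f = f²/(N·c). The thin-lens limits are Dn = s·h/(h + (s−f)) and Df = s·h/(h − (s−f)), so DoF = Df − Dn = 2·s·(s−f)·h / (h² − (s−f)²).
That is a quadratic in h: DoF·h² − 2·s·(s−f)·h − DoF·(s−f)² = 0 ⇒ h = (s−f)·(s + √(s² + DoF²)) / DoF = 240 × (290 + √(290² + 58.5²)) / 58.5 = 240 × (290 + 295.842) / 58.5 ≈ 2403.5 mm.
Then N = f²/(c·h) = 50² / (0.065 × 2403.5) = 2500 / 156.22 ≈ 16.

f/16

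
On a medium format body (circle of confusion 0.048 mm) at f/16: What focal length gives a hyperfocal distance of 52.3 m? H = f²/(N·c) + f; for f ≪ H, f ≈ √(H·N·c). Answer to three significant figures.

From H = f²/(N·c) + f, with f ≪ H: f ≈ √(H·N·c) = √(52300 × 16 × 0.048) = √40166 ≈ 200.4 mm.
The +f correction barely moves this — solving exactly, f² + N·c·f − N·c·H = 0 ⇒ f = (−N·c + √((N·c)² + 4·N·c·H))/2 = (−0.768 + √160666)/2 ≈ 200.03 mm, so f ≈ 200 mm.

200 mm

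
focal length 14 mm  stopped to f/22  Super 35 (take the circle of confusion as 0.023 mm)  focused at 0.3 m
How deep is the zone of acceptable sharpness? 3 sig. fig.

0.974 m

Hyperfocal distance H = f²/(N·c) + f = 14²/(22 × 0.023) + 14 = 196/0.506 + 14 ≈ 401.4 mm ≈ 0.401 m.
Near limit Dn = s·(H − f)/(H + s − 2f) = 300 × (401.4 − 14) / (401.4 + 300 − 2 × 14) = 300 × 387.4 / 673.4 ≈ 172.58 mm.
Far limit Df = s·(H − f)/(H − s) = 300 × (401.4 − 14) / (401.4 − 300) = 300 × 387.4 / 101.4 ≈ 1146.56 mm.
Depth of field = Df − Dn = 1146.56 − 172.58 ≈ 973.98 mm ≈ 0.974 m.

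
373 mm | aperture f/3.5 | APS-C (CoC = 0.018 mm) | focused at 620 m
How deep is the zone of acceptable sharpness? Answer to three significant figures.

Hyperfocal distance H = f²/(N·c) + f = 373²/(3.5 × 0.018) + 373 = 139129/0.063 + 373 ≈ 2208769.8 mm ≈ 2209 m.
Near limit Dn = s·(H − f)/(H + s − 2f) = 620000 × (2208769.8 − 373) / (2208769.8 + 620000 − 2 × 373) = 620000 × 2208396.8 / 2828023.8 ≈ 484156 mm.
Far limit Df = s·(H − f)/(H − s) = 620000 × (2208769.8 − 373) / (2208769.8 − 620000) = 620000 × 2208396.8 / 1588769.8 ≈ 861803 mm.
Depth of field = Df − Dn = 861803 − 484156 ≈ 377647 mm ≈ 378 m.

378 m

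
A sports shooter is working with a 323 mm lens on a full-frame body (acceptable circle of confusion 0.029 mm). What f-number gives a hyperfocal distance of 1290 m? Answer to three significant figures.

f/2.79

Rearrange H = f²/(N·c) + f for N: N = f² / ((H − f)·c).
N = 323² / ((1290000 − 323) × 0.029) = 104329 / 37401 ≈ 2.79.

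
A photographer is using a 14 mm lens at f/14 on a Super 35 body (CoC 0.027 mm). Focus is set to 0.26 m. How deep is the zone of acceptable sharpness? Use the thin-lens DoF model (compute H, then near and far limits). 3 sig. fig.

Hyperfocal distance H = f²/(N·c) + f = 14²/(14 × 0.027) + 14 = 196/0.378 + 14 ≈ 532.5 mm ≈ 0.533 m.
Near limit Dn = s·(H − f)/(H + s − 2f) = 260 × (532.5 − 14) / (532.5 + 260 − 2 × 14) = 260 × 518.5 / 764.5 ≈ 176.34 mm.
Far limit Df = s·(H − f)/(H − s) = 260 × (532.5 − 14) / (532.5 − 260) = 260 × 518.5 / 272.5 ≈ 494.70 mm.
Depth of field = Df − Dn = 494.70 − 176.34 ≈ 318.36 mm.

318 mm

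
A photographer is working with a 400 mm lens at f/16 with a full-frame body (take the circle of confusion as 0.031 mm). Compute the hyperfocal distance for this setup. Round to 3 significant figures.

323 m

Hyperfocal distance H = f²/(N·c) + f = 400²/(16 × 0.031) + 400 = 160000/0.496 + 400 ≈ 322980.6 mm ≈ 323 m.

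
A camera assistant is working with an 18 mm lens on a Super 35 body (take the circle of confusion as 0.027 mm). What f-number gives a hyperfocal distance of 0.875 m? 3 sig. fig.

Rearrange H = f²/(N·c) + f for N: N = f² / ((H − f)·c).
N = 18² / ((875 − 18) × 0.027) = 324 / 23.14 ≈ 14.

f/14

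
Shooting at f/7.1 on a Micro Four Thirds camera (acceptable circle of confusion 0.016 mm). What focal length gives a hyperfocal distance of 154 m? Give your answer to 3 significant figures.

132 mm

From H = f²/(N·c) + f, with f ≪ H: f ≈ √(H·N·c) = √(154000 × 7.1 × 0.016) = √17494 ≈ 132.3 mm.
The +f correction barely moves this — solving exactly, f² + N·c·f − N·c·H = 0 ⇒ f = (−N·c + √((N·c)² + 4·N·c·H))/2 = (−0.1136 + √69978)/2 ≈ 132.21 mm, so f ≈ 132 mm.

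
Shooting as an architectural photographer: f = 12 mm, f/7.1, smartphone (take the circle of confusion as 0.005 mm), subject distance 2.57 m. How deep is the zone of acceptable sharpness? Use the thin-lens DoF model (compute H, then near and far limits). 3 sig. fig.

5.38 m

Hyperfocal distance H = f²/(N·c) + f = 12²/(7.1 × 0.005) + 12 = 144/0.0355 + 12 ≈ 4068.3 mm ≈ 4.068 m.
Near limit Dn = s·(H − f)/(H + s − 2f) = 2570 × (4068.3 − 12) / (4068.3 + 2570 − 2 × 12) = 2570 × 4056.3 / 6614.3 ≈ 1576.1 mm.
Far limit Df = s·(H − f)/(H − s) = 2570 × (4068.3 − 12) / (4068.3 − 2570) = 2570 × 4056.3 / 1498.3 ≈ 6957.6 mm.
Depth of field = Df − Dn = 6957.6 − 1576.1 ≈ 5381.5 mm ≈ 5.38 m.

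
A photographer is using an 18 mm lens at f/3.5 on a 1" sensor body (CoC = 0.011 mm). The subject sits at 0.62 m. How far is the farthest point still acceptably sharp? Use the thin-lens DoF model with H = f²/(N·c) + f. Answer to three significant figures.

Hyperfocal distance H = f²/(N·c) + f = 18²/(3.5 × 0.011) + 18 = 324/0.0385 + 18 ≈ 8433.6 mm ≈ 8.434 m.
Far limit Df = s·(H − f)/(H − s) = 620 × (8433.6 − 18) / (8433.6 − 620) = 620 × 8415.6 / 7813.6 ≈ 667.77 mm ≈ 0.668 m.

0.668 m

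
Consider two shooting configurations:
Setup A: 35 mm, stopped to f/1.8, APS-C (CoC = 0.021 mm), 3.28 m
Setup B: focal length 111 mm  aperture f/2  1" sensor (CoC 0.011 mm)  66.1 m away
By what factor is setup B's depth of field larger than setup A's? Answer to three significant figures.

23.8

Setup A: H = 35²/(1.8×0.021) + 35 ≈ 32442.4 mm; DoF = Df − Dn = 3644.98 − 2981.46 ≈ 663.52 mm.
Setup B: H = 111²/(2×0.011) + 111 ≈ 560156.5 mm; DoF = Df − Dn = 74929 − 59133 ≈ 15796 mm.
Ratio = 15796 / 663.52 ≈ 23.8.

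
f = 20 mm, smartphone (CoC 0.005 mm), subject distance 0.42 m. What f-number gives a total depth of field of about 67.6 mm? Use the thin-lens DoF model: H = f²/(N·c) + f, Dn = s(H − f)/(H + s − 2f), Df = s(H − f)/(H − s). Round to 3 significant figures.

f/16

Write h = H − f = f²/(N·c). The thin-lens limits are Dn = s·h/(h + (s−f)) and Df = s·h/(h − (s−f)), so DoF = Df − Dn = 2·s·(s−f)·h / (h² − (s−f)²).
That is a quadratic in h: DoF·h² − 2·s·(s−f)·h − DoF·(s−f)² = 0 ⇒ h = (s−f)·(s + √(s² + DoF²)) / DoF = 400 × (420 + √(420² + 67.6²)) / 67.6 = 400 × (420 + 425.405) / 67.6 ≈ 5002.4 mm.
Then N = f²/(c·h) = 20² / (0.005 × 5002.4) = 400 / 25.012 ≈ 16.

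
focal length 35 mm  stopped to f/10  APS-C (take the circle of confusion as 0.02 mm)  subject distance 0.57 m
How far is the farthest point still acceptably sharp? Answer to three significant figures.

Hyperfocal distance H = f²/(N·c) + f = 35²/(10 × 0.02) + 35 = 1225/0.2 + 35 ≈ 6160.0 mm ≈ 6.160 m.
Far limit Df = s·(H − f)/(H − s) = 570 × (6160.0 − 35) / (6160.0 − 570) = 570 × 6125.0 / 5590.0 ≈ 624.55 mm ≈ 0.625 m.

0.625 m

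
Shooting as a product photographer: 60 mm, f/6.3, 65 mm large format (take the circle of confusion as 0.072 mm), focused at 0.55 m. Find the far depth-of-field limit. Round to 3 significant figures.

0.586 m

Hyperfocal distance H = f²/(N·c) + f = 60²/(6.3 × 0.072) + 60 = 3600/0.4536 + 60 ≈ 7996.5 mm ≈ 7.997 m.
Far limit Df = s·(H − f)/(H − s) = 550 × (7996.5 − 60) / (7996.5 − 550) = 550 × 7936.5 / 7446.5 ≈ 586.19 mm ≈ 0.586 m.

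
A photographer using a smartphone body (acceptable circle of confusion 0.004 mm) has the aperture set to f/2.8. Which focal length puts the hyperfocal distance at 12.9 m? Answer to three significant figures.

From H = f²/(N·c) + f, with f ≪ H: f ≈ √(H·N·c) = √(12900 × 2.8 × 0.004) = √144.48 ≈ 12.02 mm.
The +f correction barely moves this — solving exactly, f² + N·c·f − N·c·H = 0 ⇒ f = (−N·c + √((N·c)² + 4·N·c·H))/2 = (−0.0112 + √577.92)/2 ≈ 12.014 mm, so f ≈ 12.0 mm.

12.0 mm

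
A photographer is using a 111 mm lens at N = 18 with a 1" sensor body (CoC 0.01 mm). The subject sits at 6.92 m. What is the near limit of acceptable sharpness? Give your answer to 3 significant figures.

Hyperfocal distance H = f²/(N·c) + f = 111²/(18 × 0.01) + 111 = 12321/0.18 + 111 ≈ 68561.0 mm ≈ 68.56 m.
Near limit Dn = s·(H − f)/(H + s − 2f) = 6920 × (68561.0 − 111) / (68561.0 + 6920 − 2 × 111) = 6920 × 68450.0 / 75259.0 ≈ 6293.9 mm ≈ 6.29 m.

6.29 m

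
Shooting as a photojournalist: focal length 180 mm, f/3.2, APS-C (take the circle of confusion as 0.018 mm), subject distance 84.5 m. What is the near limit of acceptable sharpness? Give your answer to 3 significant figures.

73.5 m

Hyperfocal distance H = f²/(N·c) + f = 180²/(3.2 × 0.018) + 180 = 32400/0.0576 + 180 ≈ 562680.0 mm ≈ 562.7 m.
Near limit Dn = s·(H − f)/(H + s − 2f) = 84500 × (562680.0 − 180) / (562680.0 + 84500 − 2 × 180) = 84500 × 562500.0 / 646820.0 ≈ 73485 mm ≈ 73.5 m.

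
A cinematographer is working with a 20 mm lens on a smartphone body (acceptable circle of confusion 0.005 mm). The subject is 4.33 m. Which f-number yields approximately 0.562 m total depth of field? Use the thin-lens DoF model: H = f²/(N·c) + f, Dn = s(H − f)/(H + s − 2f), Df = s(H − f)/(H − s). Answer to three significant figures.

Write h = H − f = f²/(N·c). The thin-lens limits are Dn = s·h/(h + (s−f)) and Df = s·h/(h − (s−f)), so DoF = Df − Dn = 2·s·(s−f)·h / (h² − (s−f)²).
That is a quadratic in h: DoF·h² − 2·s·(s−f)·h − DoF·(s−f)² = 0 ⇒ h = (s−f)·(s + √(s² + DoF²)) / DoF = 4310 × (4330 + √(4330² + 562²)) / 562 = 4310 × (4330 + 4366.32) / 562 ≈ 66692 mm.
Then N = f²/(c·h) = 20² / (0.005 × 66692) = 400 / 333.46 ≈ 1.20.

f/1.20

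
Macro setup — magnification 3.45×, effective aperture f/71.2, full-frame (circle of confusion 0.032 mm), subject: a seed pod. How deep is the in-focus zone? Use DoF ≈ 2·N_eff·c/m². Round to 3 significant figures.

At magnification m, DoF ≈ 2·N_eff·c/m² = 2 × 71.2 × 0.032 / 3.45² = 4.557 / 11.9 ≈ 0.383 mm.

0.383 mm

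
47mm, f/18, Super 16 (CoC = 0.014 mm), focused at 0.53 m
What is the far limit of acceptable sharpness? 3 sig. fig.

0.561 m

Hyperfocal distance H = f²/(N·c) + f = 47²/(18 × 0.014) + 47 = 2209/0.252 + 47 ≈ 8812.9 mm ≈ 8.813 m.
Far limit Df = s·(H − f)/(H − s) = 530 × (8812.9 − 47) / (8812.9 − 530) = 530 × 8765.9 / 8282.9 ≈ 560.91 mm ≈ 0.561 m.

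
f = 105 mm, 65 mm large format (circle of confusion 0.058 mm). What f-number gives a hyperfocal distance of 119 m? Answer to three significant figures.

f/1.60

Rearrange H = f²/(N·c) + f for N: N = f² / ((H − f)·c).
N = 105² / ((119000 − 105) × 0.058) = 11025 / 6896 ≈ 1.60.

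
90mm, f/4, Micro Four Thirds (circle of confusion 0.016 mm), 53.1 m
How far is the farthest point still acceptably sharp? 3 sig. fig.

Hyperfocal distance H = f²/(N·c) + f = 90²/(4 × 0.016) + 90 = 8100/0.064 + 90 ≈ 126652.5 mm ≈ 126.7 m.
Far limit Df = s·(H − f)/(H − s) = 53100 × (126652.5 − 90) / (126652.5 − 53100) = 53100 × 126562.5 / 73552.5 ≈ 91370 mm ≈ 91.4 m.

91.4 m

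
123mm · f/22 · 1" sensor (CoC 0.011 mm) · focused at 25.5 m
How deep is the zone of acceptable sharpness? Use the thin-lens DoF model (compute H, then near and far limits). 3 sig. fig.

24.8 m

Hyperfocal distance H = f²/(N·c) + f = 123²/(22 × 0.011) + 123 = 15129/0.242 + 123 ≈ 62639.5 mm ≈ 62.64 m.
Near limit Dn = s·(H − f)/(H + s − 2f) = 25500 × (62639.5 − 123) / (62639.5 + 25500 − 2 × 123) = 25500 × 62516.5 / 87893.5 ≈ 18138 mm.
Far limit Df = s·(H − f)/(H − s) = 25500 × (62639.5 − 123) / (62639.5 − 25500) = 25500 × 62516.5 / 37139.5 ≈ 42924 mm.
Depth of field = Df − Dn = 42924 − 18138 ≈ 24786 mm ≈ 24.8 m.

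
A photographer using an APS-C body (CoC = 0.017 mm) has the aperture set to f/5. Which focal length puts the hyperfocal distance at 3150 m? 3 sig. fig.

From H = f²/(N·c) + f, with f ≪ H: f ≈ √(H·N·c) = √(3150000 × 5 × 0.017) = √267750 ≈ 517.4 mm.
The +f correction barely moves this — solving exactly, f² + N·c·f − N·c·H = 0 ⇒ f = (−N·c + √((N·c)² + 4·N·c·H))/2 = (−0.085 + √1071000)/2 ≈ 517.40 mm, so f ≈ 517 mm.

517 mm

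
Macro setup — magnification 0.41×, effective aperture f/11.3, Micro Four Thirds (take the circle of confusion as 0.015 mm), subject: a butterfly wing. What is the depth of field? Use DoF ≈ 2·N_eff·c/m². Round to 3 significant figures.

At magnification m, DoF ≈ 2·N_eff·c/m² = 2 × 11.3 × 0.015 / 0.41² = 0.339 / 0.1681 ≈ 2.02 mm.

2.02 mm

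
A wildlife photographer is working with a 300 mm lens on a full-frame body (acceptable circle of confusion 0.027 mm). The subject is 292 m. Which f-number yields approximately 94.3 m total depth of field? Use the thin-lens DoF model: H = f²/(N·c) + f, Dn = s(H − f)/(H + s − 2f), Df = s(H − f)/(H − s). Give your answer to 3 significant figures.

f/1.80

Write h = H − f = f²/(N·c). The thin-lens limits are Dn = s·h/(h + (s−f)) and Df = s·h/(h − (s−f)), so DoF = Df − Dn = 2·s·(s−f)·h / (h² − (s−f)²).
That is a quadratic in h: DoF·h² − 2·s·(s−f)·h − DoF·(s−f)² = 0 ⇒ h = (s−f)·(s + √(s² + DoF²)) / DoF = 291700 × (292000 + √(292000² + 94300²)) / 94300 = 291700 × (292000 + 306849) / 94300 ≈ 1852432 mm.
Then N = f²/(c·h) = 300² / (0.027 × 1852432) = 90000 / 50016 ≈ 1.80.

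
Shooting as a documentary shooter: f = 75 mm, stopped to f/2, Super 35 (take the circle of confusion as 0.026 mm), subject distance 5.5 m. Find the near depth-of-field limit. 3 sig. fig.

Hyperfocal distance H = f²/(N·c) + f = 75²/(2 × 0.026) + 75 = 5625/0.052 + 75 ≈ 108248.1 mm ≈ 108.2 m.
Near limit Dn = s·(H − f)/(H + s − 2f) = 5500 × (108248.1 − 75) / (108248.1 + 5500 − 2 × 75) = 5500 × 108173.1 / 113598.1 ≈ 5237.3 mm ≈ 5.24 m.

5.24 m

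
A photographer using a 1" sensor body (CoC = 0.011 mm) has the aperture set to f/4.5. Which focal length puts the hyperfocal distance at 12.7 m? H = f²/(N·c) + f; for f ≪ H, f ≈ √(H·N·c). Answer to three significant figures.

25.0 mm

From H = f²/(N·c) + f, with f ≪ H: f ≈ √(H·N·c) = √(12700 × 4.5 × 0.011) = √628.65 ≈ 25.07 mm.
Exact: f² + N·c·f − N·c·H = 0 ⇒ f = (−N·c + √((N·c)² + 4·N·c·H))/2 = (−0.0495 + √2514.6)/2 ≈ 25.048 mm ≈ 25.0 mm.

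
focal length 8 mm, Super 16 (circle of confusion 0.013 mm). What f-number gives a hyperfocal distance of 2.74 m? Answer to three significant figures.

Rearrange H = f²/(N·c) + f for N: N = f² / ((H − f)·c).
N = 8² / ((2740 − 8) × 0.013) = 64 / 35.52 ≈ 1.80.

f/1.80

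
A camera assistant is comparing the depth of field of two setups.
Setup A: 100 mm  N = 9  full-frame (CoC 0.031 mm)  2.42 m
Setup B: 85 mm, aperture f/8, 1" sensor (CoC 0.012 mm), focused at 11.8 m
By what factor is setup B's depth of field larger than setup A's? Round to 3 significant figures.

Setup A: H = 100²/(9×0.031) + 100 ≈ 35942.3 mm; DoF = Df − Dn = 2587.48 − 2272.88 ≈ 314.60 mm.
Setup B: H = 85²/(8×0.012) + 85 ≈ 75345.4 mm; DoF = Df − Dn = 13975.4 − 10210.6 ≈ 3764.8 mm.
Ratio = 3764.8 / 314.60 ≈ 12.0.

12.0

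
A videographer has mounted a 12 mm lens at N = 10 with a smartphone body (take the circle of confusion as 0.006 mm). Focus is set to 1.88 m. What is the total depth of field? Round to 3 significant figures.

7.42 m

Hyperfocal distance H = f²/(N·c) + f = 12²/(10 × 0.006) + 12 = 144/0.06 + 12 ≈ 2412.0 mm ≈ 2.412 m.
Near limit Dn = s·(H − f)/(H + s − 2f) = 1880 × (2412.0 − 12) / (2412.0 + 1880 − 2 × 12) = 1880 × 2400.0 / 4268.0 ≈ 1057.2 mm.
Far limit Df = s·(H − f)/(H − s) = 1880 × (2412.0 − 12) / (2412.0 − 1880) = 1880 × 2400.0 / 532.0 ≈ 8481.2 mm.
Depth of field = Df − Dn = 8481.2 − 1057.2 ≈ 7424.0 mm ≈ 7.42 m.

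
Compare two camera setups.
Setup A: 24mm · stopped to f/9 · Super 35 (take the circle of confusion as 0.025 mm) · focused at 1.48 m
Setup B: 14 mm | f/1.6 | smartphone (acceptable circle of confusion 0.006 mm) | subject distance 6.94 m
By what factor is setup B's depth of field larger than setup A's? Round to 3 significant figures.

2.14

Setup A: H = 24²/(9×0.025) + 24 ≈ 2584.0 mm; DoF = Df − Dn = 3431.9 − 943.4 ≈ 2488.5 mm.
Setup B: H = 14²/(1.6×0.006) + 14 ≈ 20430.7 mm; DoF = Df − Dn = 10502.9 − 5182.1 ≈ 5320.8 mm.
Ratio = 5320.8 / 2488.5 ≈ 2.14.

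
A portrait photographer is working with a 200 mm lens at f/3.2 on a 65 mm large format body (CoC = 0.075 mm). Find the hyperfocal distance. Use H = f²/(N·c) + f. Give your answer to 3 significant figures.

167 m

Hyperfocal distance H = f²/(N·c) + f = 200²/(3.2 × 0.075) + 200 = 40000/0.24 + 200 ≈ 166866.7 mm ≈ 167 m.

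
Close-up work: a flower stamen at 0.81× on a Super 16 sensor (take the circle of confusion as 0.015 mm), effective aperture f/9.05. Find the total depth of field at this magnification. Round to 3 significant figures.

At magnification m, DoF ≈ 2·N_eff·c/m² = 2 × 9.05 × 0.015 / 0.81² = 0.2715 / 0.6561 ≈ 0.414 mm.

0.414 mm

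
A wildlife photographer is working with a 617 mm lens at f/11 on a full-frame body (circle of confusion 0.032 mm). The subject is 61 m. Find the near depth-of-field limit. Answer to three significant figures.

57.8 m

Hyperfocal distance H = f²/(N·c) + f = 617²/(11 × 0.032) + 617 = 380689/0.352 + 617 ≈ 1082119.8 mm ≈ 1082 m.
Near limit Dn = s·(H − f)/(H + s − 2f) = 61000 × (1082119.8 − 617) / (1082119.8 + 61000 − 2 × 617) = 61000 × 1081502.8 / 1141885.8 ≈ 57774 mm ≈ 57.8 m.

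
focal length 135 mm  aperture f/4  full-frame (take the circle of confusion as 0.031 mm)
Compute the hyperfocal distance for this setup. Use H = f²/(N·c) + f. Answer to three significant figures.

Hyperfocal distance H = f²/(N·c) + f = 135²/(4 × 0.031) + 135 = 18225/0.124 + 135 ≈ 147110.8 mm ≈ 147 m.

147 m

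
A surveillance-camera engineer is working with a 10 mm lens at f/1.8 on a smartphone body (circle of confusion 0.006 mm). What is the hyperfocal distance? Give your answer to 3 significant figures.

9.27 m

Hyperfocal distance H = f²/(N·c) + f = 10²/(1.8 × 0.006) + 10 = 100/0.0108 + 10 ≈ 9269.3 mm ≈ 9.27 m.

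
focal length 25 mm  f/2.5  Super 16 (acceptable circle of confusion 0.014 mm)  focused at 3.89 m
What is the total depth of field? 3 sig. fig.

1.77 m

Hyperfocal distance H = f²/(N·c) + f = 25²/(2.5 × 0.014) + 25 = 625/0.035 + 25 ≈ 17882.1 mm ≈ 17.88 m.
Near limit Dn = s·(H − f)/(H + s − 2f) = 3890 × (17882.1 − 25) / (17882.1 + 3890 − 2 × 25) = 3890 × 17857.1 / 21722.1 ≈ 3197.9 mm.
Far limit Df = s·(H − f)/(H − s) = 3890 × (17882.1 − 25) / (17882.1 − 3890) = 3890 × 17857.1 / 13992.1 ≈ 4964.5 mm.
Depth of field = Df − Dn = 4964.5 − 3197.9 ≈ 1766.6 mm ≈ 1.77 m.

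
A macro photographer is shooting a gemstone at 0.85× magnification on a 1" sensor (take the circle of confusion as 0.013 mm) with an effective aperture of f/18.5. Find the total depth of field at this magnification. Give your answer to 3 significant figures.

At magnification m, DoF ≈ 2·N_eff·c/m² = 2 × 18.5 × 0.013 / 0.85² = 0.481 / 0.7225 ≈ 0.666 mm.

0.666 mm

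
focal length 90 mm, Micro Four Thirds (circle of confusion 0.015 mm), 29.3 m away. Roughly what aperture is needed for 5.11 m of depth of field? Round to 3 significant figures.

Write h = H − f = f²/(N·c). The thin-lens limits are Dn = s·h/(h + (s−f)) and Df = s·h/(h − (s−f)), so DoF = Df − Dn = 2·s·(s−f)·h / (h² − (s−f)²).
That is a quadratic in h: DoF·h² − 2·s·(s−f)·h − DoF·(s−f)² = 0 ⇒ h = (s−f)·(s + √(s² + DoF²)) / DoF = 29210 × (29300 + √(29300² + 5110²)) / 5110 = 29210 × (29300 + 29742.3) / 5110 ≈ 337500 mm.
Then N = f²/(c·h) = 90² / (0.015 × 337500) = 8100 / 5062.5 ≈ 1.60.

f/1.60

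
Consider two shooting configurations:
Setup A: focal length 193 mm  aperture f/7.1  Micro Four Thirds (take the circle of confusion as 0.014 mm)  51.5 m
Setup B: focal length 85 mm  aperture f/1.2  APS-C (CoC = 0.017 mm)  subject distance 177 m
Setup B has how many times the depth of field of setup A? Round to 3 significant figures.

16.4

Setup A: H = 193²/(7.1×0.014) + 193 ≈ 374931.4 mm; DoF = Df − Dn = 59670 − 45298 ≈ 14372 mm.
Setup B: H = 85²/(1.2×0.017) + 85 ≈ 354251.7 mm; DoF = Df − Dn = 353664 − 118037 ≈ 235627 mm.
Ratio = 235627 / 14372 ≈ 16.4.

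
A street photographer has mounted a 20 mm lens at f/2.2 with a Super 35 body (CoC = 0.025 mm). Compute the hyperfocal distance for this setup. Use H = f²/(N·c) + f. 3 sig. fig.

Hyperfocal distance H = f²/(N·c) + f = 20²/(2.2 × 0.025) + 20 = 400/0.055 + 20 ≈ 7292.7 mm ≈ 7.29 m.

7.29 m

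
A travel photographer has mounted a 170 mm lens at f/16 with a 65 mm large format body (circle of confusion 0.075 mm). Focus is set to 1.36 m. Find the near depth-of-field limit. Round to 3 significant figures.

1.30 m

Hyperfocal distance H = f²/(N·c) + f = 170²/(16 × 0.075) + 170 = 28900/1.2 + 170 ≈ 24253.3 mm ≈ 24.25 m.
Near limit Dn = s·(H − f)/(H + s − 2f) = 1360 × (24253.3 − 170) / (24253.3 + 1360 − 2 × 170) = 1360 × 24083.3 / 25273.3 ≈ 1296.0 mm ≈ 1.30 m.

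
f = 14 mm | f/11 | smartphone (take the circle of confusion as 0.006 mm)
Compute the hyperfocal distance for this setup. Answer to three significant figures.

2.98 m

Hyperfocal distance H = f²/(N·c) + f = 14²/(11 × 0.006) + 14 = 196/0.066 + 14 ≈ 2983.7 mm ≈ 2.98 m.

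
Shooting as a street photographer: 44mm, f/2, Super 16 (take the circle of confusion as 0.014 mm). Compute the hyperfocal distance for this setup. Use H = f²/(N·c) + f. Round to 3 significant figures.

Hyperfocal distance H = f²/(N·c) + f = 44²/(2 × 0.014) + 44 = 1936/0.028 + 44 ≈ 69186.9 mm ≈ 69.2 m.

69.2 m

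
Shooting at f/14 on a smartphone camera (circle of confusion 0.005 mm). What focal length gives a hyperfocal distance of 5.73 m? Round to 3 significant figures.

From H = f²/(N·c) + f, with f ≪ H: f ≈ √(H·N·c) = √(5730 × 14 × 0.005) = √401.10 ≈ 20.03 mm.
The +f correction barely moves this — solving exactly, f² + N·c·f − N·c·H = 0 ⇒ f = (−N·c + √((N·c)² + 4·N·c·H))/2 = (−0.07 + √1604.4)/2 ≈ 19.993 mm, so f ≈ 20.0 mm.

20.0 mm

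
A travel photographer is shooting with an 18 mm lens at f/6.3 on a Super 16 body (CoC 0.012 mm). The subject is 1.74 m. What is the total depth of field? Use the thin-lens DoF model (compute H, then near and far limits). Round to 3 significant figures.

Hyperfocal distance H = f²/(N·c) + f = 18²/(6.3 × 0.012) + 18 = 324/0.0756 + 18 ≈ 4303.7 mm ≈ 4.304 m.
Near limit Dn = s·(H − f)/(H + s − 2f) = 1740 × (4303.7 − 18) / (4303.7 + 1740 − 2 × 18) = 1740 × 4285.7 / 6007.7 ≈ 1241.3 mm.
Far limit Df = s·(H − f)/(H − s) = 1740 × (4303.7 − 18) / (4303.7 − 1740) = 1740 × 4285.7 / 2563.7 ≈ 2908.7 mm.
Depth of field = Df − Dn = 2908.7 − 1241.3 ≈ 1667.4 mm ≈ 1.67 m.

1.67 m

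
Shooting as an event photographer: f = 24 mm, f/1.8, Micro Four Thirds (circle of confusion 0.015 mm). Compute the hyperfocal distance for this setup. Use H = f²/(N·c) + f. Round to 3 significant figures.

Hyperfocal distance H = f²/(N·c) + f = 24²/(1.8 × 0.015) + 24 = 576/0.027 + 24 ≈ 21357.3 mm ≈ 21.4 m.

21.4 m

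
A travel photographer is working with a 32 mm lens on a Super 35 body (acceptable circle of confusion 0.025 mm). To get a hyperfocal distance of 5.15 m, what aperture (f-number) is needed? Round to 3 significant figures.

Rearrange H = f²/(N·c) + f for N: N = f² / ((H − f)·c).
N = 32² / ((5150 − 32) × 0.025) = 1024 / 128.0 ≈ 8.

f/8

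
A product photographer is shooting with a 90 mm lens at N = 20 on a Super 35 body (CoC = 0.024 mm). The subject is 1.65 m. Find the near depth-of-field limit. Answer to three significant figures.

1.51 m

Hyperfocal distance H = f²/(N·c) + f = 90²/(20 × 0.024) + 90 = 8100/0.48 + 90 ≈ 16965.0 mm ≈ 16.96 m.
Near limit Dn = s·(H − f)/(H + s − 2f) = 1650 × (16965.0 − 90) / (16965.0 + 1650 − 2 × 90) = 1650 × 16875.0 / 18435.0 ≈ 1510.4 mm ≈ 1.51 m.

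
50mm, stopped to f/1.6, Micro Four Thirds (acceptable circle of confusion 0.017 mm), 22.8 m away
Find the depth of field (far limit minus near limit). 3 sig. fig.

12.0 m

Hyperfocal distance H = f²/(N·c) + f = 50²/(1.6 × 0.017) + 50 = 2500/0.0272 + 50 ≈ 91961.8 mm ≈ 91.96 m.
Near limit Dn = s·(H − f)/(H + s − 2f) = 22800 × (91961.8 − 50) / (91961.8 + 22800 − 2 × 50) = 22800 × 91911.8 / 114661.8 ≈ 18276 mm.
Far limit Df = s·(H − f)/(H − s) = 22800 × (91961.8 − 50) / (91961.8 − 22800) = 22800 × 91911.8 / 69161.8 ≈ 30300 mm.
Depth of field = Df − Dn = 30300 − 18276 ≈ 12024 mm ≈ 12.0 m.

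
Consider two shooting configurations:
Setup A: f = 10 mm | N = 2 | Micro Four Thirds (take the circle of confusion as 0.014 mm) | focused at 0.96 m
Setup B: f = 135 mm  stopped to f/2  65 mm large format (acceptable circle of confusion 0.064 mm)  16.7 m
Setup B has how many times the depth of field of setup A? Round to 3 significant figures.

7.17

Setup A: H = 10²/(2×0.014) + 10 ≈ 3581.4 mm; DoF = Df − Dn = 1307.90 − 758.29 ≈ 549.61 mm.
Setup B: H = 135²/(2×0.064) + 135 ≈ 142517.8 mm; DoF = Df − Dn = 18898.7 − 14959.6 ≈ 3939.1 mm.
Ratio = 3939.1 / 549.61 ≈ 7.17.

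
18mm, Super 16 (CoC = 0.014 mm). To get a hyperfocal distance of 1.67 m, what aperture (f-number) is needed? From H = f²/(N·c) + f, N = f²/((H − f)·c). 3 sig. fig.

f/14

Rearrange H = f²/(N·c) + f for N: N = f² / ((H − f)·c).
N = 18² / ((1670 − 18) × 0.014) = 324 / 23.13 ≈ 14.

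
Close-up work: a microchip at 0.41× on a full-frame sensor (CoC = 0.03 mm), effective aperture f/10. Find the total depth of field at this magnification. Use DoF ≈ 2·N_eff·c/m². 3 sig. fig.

At magnification m, DoF ≈ 2·N_eff·c/m² = 2 × 10 × 0.03 / 0.41² = 0.6 / 0.1681 ≈ 3.57 mm.

3.57 mm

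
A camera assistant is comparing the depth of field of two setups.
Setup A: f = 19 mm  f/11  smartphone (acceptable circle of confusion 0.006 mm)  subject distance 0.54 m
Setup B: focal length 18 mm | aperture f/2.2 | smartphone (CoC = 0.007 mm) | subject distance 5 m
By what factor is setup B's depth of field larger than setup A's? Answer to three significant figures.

Setup A: H = 19²/(11×0.006) + 19 ≈ 5488.7 mm; DoF = Df − Dn = 596.85 − 493.04 ≈ 103.81 mm.
Setup B: H = 18²/(2.2×0.007) + 18 ≈ 21057.0 mm; DoF = Df − Dn = 6551.4 − 4042.7 ≈ 2508.7 mm.
Ratio = 2508.7 / 103.81 ≈ 24.2.

24.2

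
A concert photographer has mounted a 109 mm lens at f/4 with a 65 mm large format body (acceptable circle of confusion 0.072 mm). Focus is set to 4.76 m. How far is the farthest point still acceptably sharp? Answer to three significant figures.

5.36 m

Hyperfocal distance H = f²/(N·c) + f = 109²/(4 × 0.072) + 109 = 11881/0.288 + 109 ≈ 41362.5 mm ≈ 41.36 m.
Far limit Df = s·(H − f)/(H − s) = 4760 × (41362.5 − 109) / (41362.5 − 4760) = 4760 × 41253.5 / 36602.5 ≈ 5364.8 mm ≈ 5.36 m.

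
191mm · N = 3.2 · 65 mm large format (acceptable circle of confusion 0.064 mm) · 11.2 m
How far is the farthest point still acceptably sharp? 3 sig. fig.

11.9 m

Hyperfocal distance H = f²/(N·c) + f = 191²/(3.2 × 0.064) + 191 = 36481/0.2048 + 191 ≈ 178320.9 mm ≈ 178.3 m.
Far limit Df = s·(H − f)/(H − s) = 11200 × (178320.9 − 191) / (178320.9 − 11200) = 11200 × 178129.9 / 167120.9 ≈ 11938 mm ≈ 11.9 m.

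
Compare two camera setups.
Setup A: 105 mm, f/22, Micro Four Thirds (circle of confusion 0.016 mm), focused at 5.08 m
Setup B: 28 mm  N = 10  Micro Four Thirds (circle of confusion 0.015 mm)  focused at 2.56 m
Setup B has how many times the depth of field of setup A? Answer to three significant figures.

1.96

Setup A: H = 105²/(22×0.016) + 105 ≈ 31426.0 mm; DoF = Df − Dn = 6039.3 − 4383.7 ≈ 1655.6 mm.
Setup B: H = 28²/(10×0.015) + 28 ≈ 5254.7 mm; DoF = Df − Dn = 4965.5 − 1724.6 ≈ 3240.9 mm.
Ratio = 3240.9 / 1655.6 ≈ 1.96.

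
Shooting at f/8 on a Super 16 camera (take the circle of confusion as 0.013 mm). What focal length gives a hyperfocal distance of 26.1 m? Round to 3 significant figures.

From H = f²/(N·c) + f, with f ≪ H: f ≈ √(H·N·c) = √(26100 × 8 × 0.013) = √2714.4 ≈ 52.10 mm.
Exact: f² + N·c·f − N·c·H = 0 ⇒ f = (−N·c + √((N·c)² + 4·N·c·H))/2 = (−0.104 + √10858)/2 ≈ 52.048 mm ≈ 52.0 mm.

52.0 mm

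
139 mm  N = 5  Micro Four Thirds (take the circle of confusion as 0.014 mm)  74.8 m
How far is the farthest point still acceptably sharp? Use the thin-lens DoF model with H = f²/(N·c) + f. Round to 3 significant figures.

103 m

Hyperfocal distance H = f²/(N·c) + f = 139²/(5 × 0.014) + 139 = 19321/0.07 + 139 ≈ 276153.3 mm ≈ 276.2 m.
Far limit Df = s·(H − f)/(H − s) = 74800 × (276153.3 − 139) / (276153.3 − 74800) = 74800 × 276014.3 / 201353.3 ≈ 102536 mm ≈ 103 m.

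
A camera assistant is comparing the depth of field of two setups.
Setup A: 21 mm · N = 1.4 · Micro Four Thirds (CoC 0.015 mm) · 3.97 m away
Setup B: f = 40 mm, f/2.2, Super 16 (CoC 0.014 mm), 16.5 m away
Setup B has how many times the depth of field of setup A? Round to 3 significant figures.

Setup A: H = 21²/(1.4×0.015) + 21 ≈ 21021.0 mm; DoF = Df − Dn = 4889.4 − 3341.6 ≈ 1547.8 mm.
Setup B: H = 40²/(2.2×0.014) + 40 ≈ 51988.1 mm; DoF = Df − Dn = 24153 − 12530 ≈ 11623 mm.
Ratio = 11623 / 1547.8 ≈ 7.51.

7.51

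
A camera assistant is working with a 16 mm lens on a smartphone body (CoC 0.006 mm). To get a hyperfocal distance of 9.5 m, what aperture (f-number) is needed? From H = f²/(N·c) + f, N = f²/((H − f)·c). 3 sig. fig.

Rearrange H = f²/(N·c) + f for N: N = f² / ((H − f)·c).
N = 16² / ((9500 − 16) × 0.006) = 256 / 56.90 ≈ 4.50.

f/4.50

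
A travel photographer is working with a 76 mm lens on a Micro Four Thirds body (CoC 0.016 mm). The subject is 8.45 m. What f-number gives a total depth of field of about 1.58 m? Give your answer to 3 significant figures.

Write h = H − f = f²/(N·c). The thin-lens limits are Dn = s·h/(h + (s−f)) and Df = s·h/(h − (s−f)), so DoF = Df − Dn = 2·s·(s−f)·h / (h² − (s−f)²).
That is a quadratic in h: DoF·h² − 2·s·(s−f)·h − DoF·(s−f)² = 0 ⇒ h = (s−f)·(s + √(s² + DoF²)) / DoF = 8374 × (8450 + √(8450² + 1580²)) / 1580 = 8374 × (8450 + 8596.45) / 1580 ≈ 90346 mm.
Then N = f²/(c·h) = 76² / (0.016 × 90346) = 5776 / 1445.5 ≈ 4.

f/4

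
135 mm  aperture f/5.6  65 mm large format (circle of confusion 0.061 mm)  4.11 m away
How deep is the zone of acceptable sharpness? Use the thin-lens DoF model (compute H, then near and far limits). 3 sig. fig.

0.616 m

Hyperfocal distance H = f²/(N·c) + f = 135²/(5.6 × 0.061) + 135 = 18225/0.3416 + 135 ≈ 53486.9 mm ≈ 53.49 m.
Near limit Dn = s·(H − f)/(H + s − 2f) = 4110 × (53486.9 − 135) / (53486.9 + 4110 − 2 × 135) = 4110 × 53351.9 / 57326.9 ≈ 3825.02 mm.
Far limit Df = s·(H − f)/(H − s) = 4110 × (53486.9 − 135) / (53486.9 − 4110) = 4110 × 53351.9 / 49376.9 ≈ 4440.87 mm.
Depth of field = Df − Dn = 4440.87 − 3825.02 ≈ 615.85 mm ≈ 0.616 m.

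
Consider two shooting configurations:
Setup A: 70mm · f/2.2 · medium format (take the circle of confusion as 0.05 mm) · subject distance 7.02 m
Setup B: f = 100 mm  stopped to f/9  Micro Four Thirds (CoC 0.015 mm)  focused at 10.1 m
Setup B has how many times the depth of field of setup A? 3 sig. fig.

Setup A: H = 70²/(2.2×0.05) + 70 ≈ 44615.5 mm; DoF = Df − Dn = 8317.7 − 6072.6 ≈ 2245.1 mm.
Setup B: H = 100²/(9×0.015) + 100 ≈ 74174.1 mm; DoF = Df − Dn = 11676.3 − 8898.7 ≈ 2777.6 mm.
Ratio = 2777.6 / 2245.1 ≈ 1.24.

1.24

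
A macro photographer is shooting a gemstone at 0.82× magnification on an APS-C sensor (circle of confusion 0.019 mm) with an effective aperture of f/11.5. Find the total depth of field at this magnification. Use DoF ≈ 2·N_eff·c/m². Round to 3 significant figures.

At magnification m, DoF ≈ 2·N_eff·c/m² = 2 × 11.5 × 0.019 / 0.82² = 0.437 / 0.6724 ≈ 0.65 mm.

0.650 mm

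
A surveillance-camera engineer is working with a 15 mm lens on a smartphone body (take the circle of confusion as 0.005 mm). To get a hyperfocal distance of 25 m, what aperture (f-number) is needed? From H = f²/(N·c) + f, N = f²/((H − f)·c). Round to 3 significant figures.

Rearrange H = f²/(N·c) + f for N: N = f² / ((H − f)·c).
N = 15² / ((25000 − 15) × 0.005) = 225 / 124.9 ≈ 1.80.

f/1.80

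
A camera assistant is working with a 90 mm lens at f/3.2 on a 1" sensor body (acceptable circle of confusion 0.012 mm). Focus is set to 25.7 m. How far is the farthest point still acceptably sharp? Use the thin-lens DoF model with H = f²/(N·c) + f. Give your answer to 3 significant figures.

29.3 m

Hyperfocal distance H = f²/(N·c) + f = 90²/(3.2 × 0.012) + 90 = 8100/0.0384 + 90 ≈ 211027.5 mm ≈ 211.0 m.
Far limit Df = s·(H − f)/(H − s) = 25700 × (211027.5 − 90) / (211027.5 − 25700) = 25700 × 210937.5 / 185327.5 ≈ 29251 mm ≈ 29.3 m.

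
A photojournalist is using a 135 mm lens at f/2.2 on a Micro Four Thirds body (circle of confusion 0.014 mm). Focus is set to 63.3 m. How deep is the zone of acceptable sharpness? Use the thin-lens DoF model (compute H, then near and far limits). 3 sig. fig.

13.7 m

Hyperfocal distance H = f²/(N·c) + f = 135²/(2.2 × 0.014) + 135 = 18225/0.0308 + 135 ≈ 591855.8 mm ≈ 591.9 m.
Near limit Dn = s·(H − f)/(H + s − 2f) = 63300 × (591855.8 − 135) / (591855.8 + 63300 − 2 × 135) = 63300 × 591720.8 / 654885.8 ≈ 57195 mm.
Far limit Df = s·(H − f)/(H − s) = 63300 × (591855.8 − 135) / (591855.8 − 63300) = 63300 × 591720.8 / 528555.8 ≈ 70865 mm.
Depth of field = Df − Dn = 70865 − 57195 ≈ 13670 mm ≈ 13.7 m.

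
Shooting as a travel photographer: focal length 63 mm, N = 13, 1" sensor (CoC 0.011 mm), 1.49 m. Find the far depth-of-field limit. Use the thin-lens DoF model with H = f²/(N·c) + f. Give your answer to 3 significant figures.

1.57 m

Hyperfocal distance H = f²/(N·c) + f = 63²/(13 × 0.011) + 63 = 3969/0.143 + 63 ≈ 27818.2 mm ≈ 27.82 m.
Far limit Df = s·(H − f)/(H − s) = 1490 × (27818.2 − 63) / (27818.2 − 1490) = 1490 × 27755.2 / 26328.2 ≈ 1570.8 mm ≈ 1.57 m.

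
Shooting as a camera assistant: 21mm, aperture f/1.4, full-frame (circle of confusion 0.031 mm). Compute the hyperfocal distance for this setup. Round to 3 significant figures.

Hyperfocal distance H = f²/(N·c) + f = 21²/(1.4 × 0.031) + 21 = 441/0.0434 + 21 ≈ 10182.3 mm ≈ 10.2 m.

10.2 m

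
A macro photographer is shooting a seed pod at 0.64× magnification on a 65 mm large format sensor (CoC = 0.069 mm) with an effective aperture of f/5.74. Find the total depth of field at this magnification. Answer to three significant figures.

At magnification m, DoF ≈ 2·N_eff·c/m² = 2 × 5.74 × 0.069 / 0.64² = 0.7921 / 0.4096 ≈ 1.93 mm.

1.93 mm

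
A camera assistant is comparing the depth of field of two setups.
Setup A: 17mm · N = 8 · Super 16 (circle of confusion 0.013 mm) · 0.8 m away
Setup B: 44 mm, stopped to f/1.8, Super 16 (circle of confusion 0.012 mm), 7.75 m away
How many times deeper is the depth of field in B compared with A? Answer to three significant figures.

2.74

Setup A: H = 17²/(8×0.013) + 17 ≈ 2795.8 mm; DoF = Df − Dn = 1113.85 − 624.14 ≈ 489.71 mm.
Setup B: H = 44²/(1.8×0.012) + 44 ≈ 89673.6 mm; DoF = Df − Dn = 8479.0 − 7136.4 ≈ 1342.6 mm.
Ratio = 1342.6 / 489.71 ≈ 2.74.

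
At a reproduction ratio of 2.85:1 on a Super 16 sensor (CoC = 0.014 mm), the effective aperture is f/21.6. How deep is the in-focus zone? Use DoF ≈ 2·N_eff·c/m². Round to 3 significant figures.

At magnification m, DoF ≈ 2·N_eff·c/m² = 2 × 21.6 × 0.014 / 2.85² = 0.6048 / 8.123 ≈ 0.0745 mm.

0.0745 mm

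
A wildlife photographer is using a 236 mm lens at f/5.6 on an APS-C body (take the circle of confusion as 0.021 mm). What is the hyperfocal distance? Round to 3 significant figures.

Hyperfocal distance H = f²/(N·c) + f = 236²/(5.6 × 0.021) + 236 = 55696/0.1176 + 236 ≈ 473841.4 mm ≈ 474 m.

474 m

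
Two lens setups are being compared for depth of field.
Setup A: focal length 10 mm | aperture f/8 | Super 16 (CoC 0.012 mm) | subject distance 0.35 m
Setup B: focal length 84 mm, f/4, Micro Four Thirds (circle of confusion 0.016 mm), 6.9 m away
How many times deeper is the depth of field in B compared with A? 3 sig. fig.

Setup A: H = 10²/(8×0.012) + 10 ≈ 1051.7 mm; DoF = Df − Dn = 519.60 − 263.87 ≈ 255.73 mm.
Setup B: H = 84²/(4×0.016) + 84 ≈ 110334.0 mm; DoF = Df − Dn = 7354.69 − 6498.26 ≈ 856.43 mm.
Ratio = 856.43 / 255.73 ≈ 3.35.

3.35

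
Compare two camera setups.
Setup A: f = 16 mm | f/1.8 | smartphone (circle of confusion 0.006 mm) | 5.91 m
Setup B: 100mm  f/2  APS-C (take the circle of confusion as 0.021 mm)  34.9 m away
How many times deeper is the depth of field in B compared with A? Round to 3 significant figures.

Setup A: H = 16²/(1.8×0.006) + 16 ≈ 23719.7 mm; DoF = Df − Dn = 7865.9 − 4733.1 ≈ 3132.8 mm.
Setup B: H = 100²/(2×0.021) + 100 ≈ 238195.2 mm; DoF = Df − Dn = 40874 − 30450 ≈ 10424 mm.
Ratio = 10424 / 3132.8 ≈ 3.33.

3.33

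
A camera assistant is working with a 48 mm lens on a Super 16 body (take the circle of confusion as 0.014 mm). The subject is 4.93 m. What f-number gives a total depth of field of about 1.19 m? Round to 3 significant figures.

f/4.01

Write h = H − f = f²/(N·c). The thin-lens limits are Dn = s·h/(h + (s−f)) and Df = s·h/(h − (s−f)), so DoF = Df − Dn = 2·s·(s−f)·h / (h² − (s−f)²).
That is a quadratic in h: DoF·h² − 2·s·(s−f)·h − DoF·(s−f)² = 0 ⇒ h = (s−f)·(s + √(s² + DoF²)) / DoF = 4882 × (4930 + √(4930² + 1190²)) / 1190 = 4882 × (4930 + 5071.59) / 1190 ≈ 41032 mm.
Then N = f²/(c·h) = 48² / (0.014 × 41032) = 2304 / 574.44 ≈ 4.01.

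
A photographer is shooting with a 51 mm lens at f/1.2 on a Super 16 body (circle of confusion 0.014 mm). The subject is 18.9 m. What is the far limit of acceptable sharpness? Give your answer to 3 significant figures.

Hyperfocal distance H = f²/(N·c) + f = 51²/(1.2 × 0.014) + 51 = 2601/0.0168 + 51 ≈ 154872.4 mm ≈ 154.9 m.
Far limit Df = s·(H − f)/(H − s) = 18900 × (154872.4 − 51) / (154872.4 − 18900) = 18900 × 154821.4 / 135972.4 ≈ 21520 mm ≈ 21.5 m.

21.5 m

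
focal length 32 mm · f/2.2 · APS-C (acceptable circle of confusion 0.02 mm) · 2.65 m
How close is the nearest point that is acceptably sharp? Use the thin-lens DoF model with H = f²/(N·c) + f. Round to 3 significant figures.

Hyperfocal distance H = f²/(N·c) + f = 32²/(2.2 × 0.02) + 32 = 1024/0.044 + 32 ≈ 23304.7 mm ≈ 23.30 m.
Near limit Dn = s·(H − f)/(H + s − 2f) = 2650 × (23304.7 − 32) / (23304.7 + 2650 − 2 × 32) = 2650 × 23272.7 / 25890.7 ≈ 2382.0 mm ≈ 2.38 m.

2.38 m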